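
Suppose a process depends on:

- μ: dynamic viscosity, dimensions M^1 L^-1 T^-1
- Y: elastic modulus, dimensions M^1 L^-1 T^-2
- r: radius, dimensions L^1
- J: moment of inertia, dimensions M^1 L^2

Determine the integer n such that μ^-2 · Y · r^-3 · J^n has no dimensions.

1

Balance the M exponent: (1)·n from J, plus −2·(1) + (1) − 3·(0) = -1 from the rest, must sum to zero.
n − 1 = 0, so n = 1.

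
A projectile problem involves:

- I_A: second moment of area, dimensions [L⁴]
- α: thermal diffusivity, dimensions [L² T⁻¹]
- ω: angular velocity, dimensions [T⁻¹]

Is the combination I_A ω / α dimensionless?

Sum the exponent of each base dimension across the product:
  L: [I_A]_L − [α]_L + [ω]_L = (4) − (2) + (0) = 2
  T: [I_A]_T − [α]_T + [ω]_T = (0) − (-1) + (-1) = 0
Net dimensions [L²] ≠ [1] — not dimensionless.

no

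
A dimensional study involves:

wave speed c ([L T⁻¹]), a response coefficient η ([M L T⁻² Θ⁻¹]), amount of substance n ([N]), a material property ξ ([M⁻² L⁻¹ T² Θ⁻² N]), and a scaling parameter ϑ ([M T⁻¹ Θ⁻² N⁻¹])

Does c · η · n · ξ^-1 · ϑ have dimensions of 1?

Sum the exponent of each base dimension across the product:
  M: [c]_M + [η]_M + [n]_M − [ξ]_M + [ϑ]_M = (0) + (1) + (0) − (-2) + (1) = 4
  L: [c]_L + [η]_L + [n]_L − [ξ]_L + [ϑ]_L = (1) + (1) + (0) − (-1) + (0) = 3
  T: [c]_T + [η]_T + [n]_T − [ξ]_T + [ϑ]_T = (-1) + (-2) + (0) − (2) + (-1) = -6
  Θ: [c]_Θ + [η]_Θ + [n]_Θ − [ξ]_Θ + [ϑ]_Θ = (0) + (-1) + (0) − (-2) + (-2) = -1
  N: [c]_N + [η]_N + [n]_N − [ξ]_N + [ϑ]_N = (0) + (0) + (1) − (1) + (-1) = -1
Net dimensions [M⁴ L³ T⁻⁶ Θ⁻¹ N⁻¹] ≠ [1] — not dimensionless.

no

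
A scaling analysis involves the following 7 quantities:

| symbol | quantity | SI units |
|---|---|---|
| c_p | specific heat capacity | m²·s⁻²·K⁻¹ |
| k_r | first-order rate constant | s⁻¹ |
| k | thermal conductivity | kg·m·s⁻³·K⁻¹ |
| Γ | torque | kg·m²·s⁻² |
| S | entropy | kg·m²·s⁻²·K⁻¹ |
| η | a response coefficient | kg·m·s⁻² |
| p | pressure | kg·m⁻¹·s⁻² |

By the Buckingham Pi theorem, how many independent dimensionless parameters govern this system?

3

There are 7 variables and 4 base dimensions (M, L, T, Θ).
The dimension matrix has rank 4.
Independent dimensionless groups: 7 − 4 = 3.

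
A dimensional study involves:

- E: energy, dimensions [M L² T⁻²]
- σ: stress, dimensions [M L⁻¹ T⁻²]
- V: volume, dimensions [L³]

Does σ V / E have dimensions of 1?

Sum the exponent of each base dimension across the product:
  M: −[E]_M + [σ]_M + [V]_M = −(1) + (1) + (0) = 0
  L: −[E]_L + [σ]_L + [V]_L = −(2) + (-1) + (3) = 0
  T: −[E]_T + [σ]_T + [V]_T = −(-2) + (-2) + (0) = 0
  N: −[E]_N + [σ]_N + [V]_N = −(0) + (0) + (0) = 0
All base exponents vanish — dimensionless.

yes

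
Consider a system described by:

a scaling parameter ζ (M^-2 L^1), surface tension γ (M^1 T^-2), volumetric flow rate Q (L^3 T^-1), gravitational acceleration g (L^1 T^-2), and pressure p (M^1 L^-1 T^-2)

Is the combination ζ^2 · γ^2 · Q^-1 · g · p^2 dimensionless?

Sum the exponent of each base dimension across the product:
  M: 2·[ζ]_M + 2·[γ]_M − [Q]_M + [g]_M + 2·[p]_M = 2·(-2) + 2·(1) − (0) + (0) + 2·(1) = 0
  L: 2·[ζ]_L + 2·[γ]_L − [Q]_L + [g]_L + 2·[p]_L = 2·(1) + 2·(0) − (3) + (1) + 2·(-1) = -2
  T: 2·[ζ]_T + 2·[γ]_T − [Q]_T + [g]_T + 2·[p]_T = 2·(0) + 2·(-2) − (-1) + (-2) + 2·(-2) = -9
Net dimensions [L⁻² T⁻⁹] ≠ [1] — not dimensionless.

no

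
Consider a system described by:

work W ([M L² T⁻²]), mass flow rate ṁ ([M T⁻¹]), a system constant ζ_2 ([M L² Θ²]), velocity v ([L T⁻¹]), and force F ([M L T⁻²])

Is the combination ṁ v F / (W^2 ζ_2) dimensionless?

Sum the exponent of each base dimension across the product:
  M: −2·[W]_M + [ṁ]_M − [ζ_2]_M + [v]_M + [F]_M = −2·(1) + (1) − (1) + (0) + (1) = -1
  L: −2·[W]_L + [ṁ]_L − [ζ_2]_L + [v]_L + [F]_L = −2·(2) + (0) − (2) + (1) + (1) = -4
  T: −2·[W]_T + [ṁ]_T − [ζ_2]_T + [v]_T + [F]_T = −2·(-2) + (-1) − (0) + (-1) + (-2) = 0
  Θ: −2·[W]_Θ + [ṁ]_Θ − [ζ_2]_Θ + [v]_Θ + [F]_Θ = −2·(0) + (0) − (2) + (0) + (0) = -2
Net dimensions [M⁻¹ L⁻⁴ Θ⁻²] ≠ [1] — not dimensionless.

no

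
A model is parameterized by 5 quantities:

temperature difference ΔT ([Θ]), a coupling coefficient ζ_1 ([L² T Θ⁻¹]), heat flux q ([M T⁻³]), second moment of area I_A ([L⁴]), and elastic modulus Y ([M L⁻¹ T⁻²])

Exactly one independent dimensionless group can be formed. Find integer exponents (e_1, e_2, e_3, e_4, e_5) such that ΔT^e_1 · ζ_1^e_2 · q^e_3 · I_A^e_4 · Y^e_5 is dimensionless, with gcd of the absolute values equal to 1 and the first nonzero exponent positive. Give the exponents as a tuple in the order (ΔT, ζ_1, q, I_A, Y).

(4, 4, 4, -3, -4)

M: e_1·(0) + e_2·(0) + e_3·(1) + e_4·(0) + e_5·(1) = 0
L: e_1·(0) + e_2·(2) + e_3·(0) + e_4·(4) + e_5·(-1) = 0
T: e_1·(0) + e_2·(1) + e_3·(-3) + e_4·(0) + e_5·(-2) = 0
Θ: e_1·(1) + e_2·(-1) + e_3·(0) + e_4·(0) + e_5·(0) = 0
Solving this homogeneous linear system for the smallest-integer solution (first nonzero entry positive) gives (4, 4, 4, -3, -4).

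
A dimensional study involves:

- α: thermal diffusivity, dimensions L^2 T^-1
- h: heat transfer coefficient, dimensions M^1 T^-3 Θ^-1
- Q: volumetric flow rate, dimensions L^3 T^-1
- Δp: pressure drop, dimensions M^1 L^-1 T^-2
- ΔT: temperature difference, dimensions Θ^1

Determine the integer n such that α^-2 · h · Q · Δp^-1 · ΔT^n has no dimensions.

Balance the Θ exponent: (1)·n from ΔT, plus −2·(0) + (-1) + (0) − (0) = -1 from the rest, must sum to zero.
n − 1 = 0, so n = 1.

1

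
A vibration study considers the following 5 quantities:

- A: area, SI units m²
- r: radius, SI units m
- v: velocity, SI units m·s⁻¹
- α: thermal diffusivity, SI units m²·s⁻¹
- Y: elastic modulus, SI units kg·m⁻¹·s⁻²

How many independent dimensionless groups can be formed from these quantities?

2

There are 5 variables and 3 base dimensions (M, L, T).
The dimension matrix has rank 3.
Independent dimensionless groups: 5 − 3 = 2.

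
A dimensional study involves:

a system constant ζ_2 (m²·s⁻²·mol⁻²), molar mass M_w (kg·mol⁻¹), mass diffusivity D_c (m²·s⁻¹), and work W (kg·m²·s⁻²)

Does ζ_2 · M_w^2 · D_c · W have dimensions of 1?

no

Sum the exponent of each base dimension across the product:
  M: [ζ_2]_M + 2·[M_w]_M + [D_c]_M + [W]_M = (0) + 2·(1) + (0) + (1) = 3
  L: [ζ_2]_L + 2·[M_w]_L + [D_c]_L + [W]_L = (2) + 2·(0) + (2) + (2) = 6
  T: [ζ_2]_T + 2·[M_w]_T + [D_c]_T + [W]_T = (-2) + 2·(0) + (-1) + (-2) = -5
  N: [ζ_2]_N + 2·[M_w]_N + [D_c]_N + [W]_N = (-2) + 2·(-1) + (0) + (0) = -4
Net dimensions [M³ L⁶ T⁻⁵ N⁻⁴] ≠ [1] — not dimensionless.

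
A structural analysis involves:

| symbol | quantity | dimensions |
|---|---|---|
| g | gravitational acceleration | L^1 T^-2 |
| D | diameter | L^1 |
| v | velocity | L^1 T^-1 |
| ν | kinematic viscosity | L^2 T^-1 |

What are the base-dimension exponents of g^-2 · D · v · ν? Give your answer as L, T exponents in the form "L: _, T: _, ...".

L: 2, T: 2

Collect each base-dimension exponent across the product:
  L: −2·(1) + (1) + (1) + (2) = 2
  T: −2·(-2) + (0) + (-1) + (-1) = 2
So the dimensions are [L² T²].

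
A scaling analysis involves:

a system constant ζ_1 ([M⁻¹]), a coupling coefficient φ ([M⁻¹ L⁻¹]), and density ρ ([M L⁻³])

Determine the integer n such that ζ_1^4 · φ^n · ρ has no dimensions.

-3

Balance the M exponent: (-1)·n from φ, plus 4·(-1) + (1) = -3 from the rest, must sum to zero.
−n − 3 = 0, so n = -3.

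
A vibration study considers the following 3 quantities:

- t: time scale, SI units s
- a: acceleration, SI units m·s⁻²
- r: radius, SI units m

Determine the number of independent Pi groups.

1

There are 3 variables and 2 base dimensions (L, T).
The dimension matrix has rank 2.
Independent dimensionless groups: 3 − 2 = 1.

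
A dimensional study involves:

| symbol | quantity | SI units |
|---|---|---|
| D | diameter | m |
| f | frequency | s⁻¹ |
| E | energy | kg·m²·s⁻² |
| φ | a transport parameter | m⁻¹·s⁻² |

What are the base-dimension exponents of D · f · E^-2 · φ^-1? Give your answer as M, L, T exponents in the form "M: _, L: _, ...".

M: -2, L: -2, T: 5

Collect each base-dimension exponent across the product:
  M: (0) + (0) − 2·(1) − (0) = -2
  L: (1) + (0) − 2·(2) − (-1) = -2
  T: (0) + (-1) − 2·(-2) − (-2) = 5
So the dimensions are [M⁻² L⁻² T⁵].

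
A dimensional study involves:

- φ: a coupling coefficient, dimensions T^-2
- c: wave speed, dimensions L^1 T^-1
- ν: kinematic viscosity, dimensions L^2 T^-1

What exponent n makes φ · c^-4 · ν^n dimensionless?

Balance the L exponent: (2)·n from ν, plus (0) − 4·(1) = -4 from the rest, must sum to zero.
2n − 4 = 0, so n = 2.

2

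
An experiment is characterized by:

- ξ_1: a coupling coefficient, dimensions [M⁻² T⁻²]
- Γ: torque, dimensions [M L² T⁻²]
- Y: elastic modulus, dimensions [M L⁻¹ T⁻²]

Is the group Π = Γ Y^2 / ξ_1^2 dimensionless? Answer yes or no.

no

Sum the exponent of each base dimension across the product:
  M: −2·[ξ_1]_M + [Γ]_M + 2·[Y]_M = −2·(-2) + (1) + 2·(1) = 7
  L: −2·[ξ_1]_L + [Γ]_L + 2·[Y]_L = −2·(0) + (2) + 2·(-1) = 0
  T: −2·[ξ_1]_T + [Γ]_T + 2·[Y]_T = −2·(-2) + (-2) + 2·(-2) = -2
Net dimensions [M⁷ T⁻²] ≠ [1] — not dimensionless.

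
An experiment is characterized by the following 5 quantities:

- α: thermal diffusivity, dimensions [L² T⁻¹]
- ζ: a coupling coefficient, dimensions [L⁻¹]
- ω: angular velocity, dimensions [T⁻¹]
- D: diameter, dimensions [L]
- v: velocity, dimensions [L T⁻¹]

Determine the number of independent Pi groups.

There are 5 variables and 2 base dimensions (L, T).
The dimension matrix has rank 2.
Independent dimensionless groups: 5 − 2 = 3.

3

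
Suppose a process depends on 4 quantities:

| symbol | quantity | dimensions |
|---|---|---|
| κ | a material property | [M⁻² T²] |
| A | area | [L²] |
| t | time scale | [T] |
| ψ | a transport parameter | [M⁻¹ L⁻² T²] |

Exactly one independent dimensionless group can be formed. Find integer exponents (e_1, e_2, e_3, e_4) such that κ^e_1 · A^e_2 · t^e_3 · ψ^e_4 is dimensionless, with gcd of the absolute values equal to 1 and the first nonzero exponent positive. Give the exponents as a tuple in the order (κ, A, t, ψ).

(1, -2, 2, -2)

M: e_1·(-2) + e_2·(0) + e_3·(0) + e_4·(-1) = 0
L: e_1·(0) + e_2·(2) + e_3·(0) + e_4·(-2) = 0
T: e_1·(2) + e_2·(0) + e_3·(1) + e_4·(2) = 0
Solving this homogeneous linear system for the smallest-integer solution (first nonzero entry positive) gives (1, -2, 2, -2).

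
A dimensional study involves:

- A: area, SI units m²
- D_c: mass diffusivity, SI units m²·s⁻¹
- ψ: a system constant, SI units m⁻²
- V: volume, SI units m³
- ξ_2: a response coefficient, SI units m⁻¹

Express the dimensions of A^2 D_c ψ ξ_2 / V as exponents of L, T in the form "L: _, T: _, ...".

L: 0, T: -1

Collect each base-dimension exponent across the product:
  L: 2·(2) + (2) + (-2) − (3) + (-1) = 0
  T: 2·(0) + (-1) + (0) − (0) + (0) = -1
So the dimensions are [T⁻¹].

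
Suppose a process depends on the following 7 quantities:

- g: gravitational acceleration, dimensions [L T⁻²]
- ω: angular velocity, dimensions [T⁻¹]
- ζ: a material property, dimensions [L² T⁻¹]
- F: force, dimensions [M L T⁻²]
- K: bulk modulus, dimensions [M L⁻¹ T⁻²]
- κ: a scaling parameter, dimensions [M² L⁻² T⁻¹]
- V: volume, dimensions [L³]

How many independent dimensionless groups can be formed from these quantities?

4

There are 7 variables and 3 base dimensions (M, L, T).
The dimension matrix has rank 3.
Independent dimensionless groups: 7 − 3 = 4.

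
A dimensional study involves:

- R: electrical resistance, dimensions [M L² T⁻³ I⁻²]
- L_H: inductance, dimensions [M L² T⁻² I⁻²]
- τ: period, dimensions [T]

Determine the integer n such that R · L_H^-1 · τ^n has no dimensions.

Balance the T exponent: (1)·n from τ, plus (-3) − (-2) = -1 from the rest, must sum to zero.
n − 1 = 0, so n = 1.

1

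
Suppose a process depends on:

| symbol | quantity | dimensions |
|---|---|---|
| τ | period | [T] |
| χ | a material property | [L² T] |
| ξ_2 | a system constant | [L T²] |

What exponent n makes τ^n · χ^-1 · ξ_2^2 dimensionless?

Balance the T exponent: (1)·n from τ, plus −(1) + 2·(2) = 3 from the rest, must sum to zero.
n + 3 = 0, so n = -3.

-3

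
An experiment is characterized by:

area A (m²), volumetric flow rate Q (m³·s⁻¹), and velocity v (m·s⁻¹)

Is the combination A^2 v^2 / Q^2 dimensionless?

yes

Sum the exponent of each base dimension across the product:
  M: 2·[A]_M − 2·[Q]_M + 2·[v]_M = 2·(0) − 2·(0) + 2·(0) = 0
  L: 2·[A]_L − 2·[Q]_L + 2·[v]_L = 2·(2) − 2·(3) + 2·(1) = 0
  T: 2·[A]_T − 2·[Q]_T + 2·[v]_T = 2·(0) − 2·(-1) + 2·(-1) = 0
All base exponents vanish — dimensionless.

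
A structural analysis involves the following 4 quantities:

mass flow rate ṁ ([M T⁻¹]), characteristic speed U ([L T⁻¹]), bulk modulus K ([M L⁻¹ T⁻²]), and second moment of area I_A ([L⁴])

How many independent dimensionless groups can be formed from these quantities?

There are 4 variables and 3 base dimensions (M, L, T).
The dimension matrix has rank 3.
Independent dimensionless groups: 4 − 3 = 1.

1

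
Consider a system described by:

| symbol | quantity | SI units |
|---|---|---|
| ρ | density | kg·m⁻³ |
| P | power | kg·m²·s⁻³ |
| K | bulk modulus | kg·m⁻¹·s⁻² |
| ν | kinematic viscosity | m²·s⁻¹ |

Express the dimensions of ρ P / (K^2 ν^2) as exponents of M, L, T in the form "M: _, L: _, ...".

M: 0, L: -3, T: 3

Collect each base-dimension exponent across the product:
  M: (1) + (1) − 2·(1) − 2·(0) = 0
  L: (-3) + (2) − 2·(-1) − 2·(2) = -3
  T: (0) + (-3) − 2·(-2) − 2·(-1) = 3
So the dimensions are [L⁻³ T³].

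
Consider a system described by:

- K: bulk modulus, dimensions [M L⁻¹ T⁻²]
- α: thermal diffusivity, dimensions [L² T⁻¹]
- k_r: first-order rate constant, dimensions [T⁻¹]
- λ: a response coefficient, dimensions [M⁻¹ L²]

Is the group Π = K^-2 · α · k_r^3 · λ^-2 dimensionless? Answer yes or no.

yes

Sum the exponent of each base dimension across the product:
  M: −2·[K]_M + [α]_M + 3·[k_r]_M − 2·[λ]_M = −2·(1) + (0) + 3·(0) − 2·(-1) = 0
  L: −2·[K]_L + [α]_L + 3·[k_r]_L − 2·[λ]_L = −2·(-1) + (2) + 3·(0) − 2·(2) = 0
  T: −2·[K]_T + [α]_T + 3·[k_r]_T − 2·[λ]_T = −2·(-2) + (-1) + 3·(-1) − 2·(0) = 0
All base exponents vanish — dimensionless.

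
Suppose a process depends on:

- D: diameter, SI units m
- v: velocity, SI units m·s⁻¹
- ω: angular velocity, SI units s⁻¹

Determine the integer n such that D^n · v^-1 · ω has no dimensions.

1

Balance the L exponent: (1)·n from D, plus −(1) + (0) = -1 from the rest, must sum to zero.
n − 1 = 0, so n = 1.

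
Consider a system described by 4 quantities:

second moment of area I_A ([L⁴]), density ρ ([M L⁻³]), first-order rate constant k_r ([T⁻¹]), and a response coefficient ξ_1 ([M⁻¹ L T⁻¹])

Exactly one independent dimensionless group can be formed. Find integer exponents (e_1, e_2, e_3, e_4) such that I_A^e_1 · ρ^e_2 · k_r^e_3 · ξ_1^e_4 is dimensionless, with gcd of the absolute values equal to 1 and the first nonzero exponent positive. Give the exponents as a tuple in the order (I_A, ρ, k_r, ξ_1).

M: e_1·(0) + e_2·(1) + e_3·(0) + e_4·(-1) = 0
L: e_1·(4) + e_2·(-3) + e_3·(0) + e_4·(1) = 0
T: e_1·(0) + e_2·(0) + e_3·(-1) + e_4·(-1) = 0
Solving this homogeneous linear system for the smallest-integer solution (first nonzero entry positive) gives (1, 2, -2, 2).

(1, 2, -2, 2)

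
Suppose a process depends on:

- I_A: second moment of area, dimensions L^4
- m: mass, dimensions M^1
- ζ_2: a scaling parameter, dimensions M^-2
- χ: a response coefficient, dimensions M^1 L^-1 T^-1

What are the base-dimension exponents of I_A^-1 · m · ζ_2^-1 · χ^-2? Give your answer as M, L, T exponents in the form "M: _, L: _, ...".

M: 1, L: -2, T: 2

Collect each base-dimension exponent across the product:
  M: −(0) + (1) − (-2) − 2·(1) = 1
  L: −(4) + (0) − (0) − 2·(-1) = -2
  T: −(0) + (0) − (0) − 2·(-1) = 2
So the dimensions are [M L⁻² T²].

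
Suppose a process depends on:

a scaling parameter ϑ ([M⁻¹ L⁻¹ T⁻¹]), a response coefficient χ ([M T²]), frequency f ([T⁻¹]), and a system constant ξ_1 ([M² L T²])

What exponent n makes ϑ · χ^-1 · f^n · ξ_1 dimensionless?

-1

Balance the T exponent: (-1)·n from f, plus (-1) − (2) + (2) = -1 from the rest, must sum to zero.
−n − 1 = 0, so n = -1.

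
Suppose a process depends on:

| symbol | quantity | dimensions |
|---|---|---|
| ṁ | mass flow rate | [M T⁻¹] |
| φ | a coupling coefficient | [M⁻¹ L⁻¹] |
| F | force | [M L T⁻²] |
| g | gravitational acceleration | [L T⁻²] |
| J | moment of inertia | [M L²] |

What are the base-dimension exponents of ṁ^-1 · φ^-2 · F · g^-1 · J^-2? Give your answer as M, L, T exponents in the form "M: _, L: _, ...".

Collect each base-dimension exponent across the product:
  M: −(1) − 2·(-1) + (1) − (0) − 2·(1) = 0
  L: −(0) − 2·(-1) + (1) − (1) − 2·(2) = -2
  T: −(-1) − 2·(0) + (-2) − (-2) − 2·(0) = 1
So the dimensions are [L⁻² T].

M: 0, L: -2, T: 1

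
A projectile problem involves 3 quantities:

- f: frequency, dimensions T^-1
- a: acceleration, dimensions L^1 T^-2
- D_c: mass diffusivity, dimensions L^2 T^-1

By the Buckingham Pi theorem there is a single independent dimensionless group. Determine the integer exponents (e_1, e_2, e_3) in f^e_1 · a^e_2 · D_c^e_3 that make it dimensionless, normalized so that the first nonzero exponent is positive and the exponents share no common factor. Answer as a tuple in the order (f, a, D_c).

(3, -2, 1)

L: e_1·(0) + e_2·(1) + e_3·(2) = 0
T: e_1·(-1) + e_2·(-2) + e_3·(-1) = 0
Solving this homogeneous linear system for the smallest-integer solution (first nonzero entry positive) gives (3, -2, 1).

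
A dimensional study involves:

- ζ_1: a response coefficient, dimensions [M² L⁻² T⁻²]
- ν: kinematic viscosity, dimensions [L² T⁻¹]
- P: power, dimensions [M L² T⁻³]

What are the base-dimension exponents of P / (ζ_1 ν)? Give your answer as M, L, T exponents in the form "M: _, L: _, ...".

Collect each base-dimension exponent across the product:
  M: −(2) − (0) + (1) = -1
  L: −(-2) − (2) + (2) = 2
  T: −(-2) − (-1) + (-3) = 0
So the dimensions are [M⁻¹ L²].

M: -1, L: 2, T: 0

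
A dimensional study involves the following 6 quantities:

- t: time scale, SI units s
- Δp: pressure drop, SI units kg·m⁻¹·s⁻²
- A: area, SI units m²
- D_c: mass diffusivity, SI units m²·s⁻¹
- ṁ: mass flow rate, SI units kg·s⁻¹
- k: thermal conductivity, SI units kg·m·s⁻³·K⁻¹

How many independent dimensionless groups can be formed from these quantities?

2

There are 6 variables and 4 base dimensions (M, L, T, Θ).
The dimension matrix has rank 4.
Independent dimensionless groups: 6 − 4 = 2.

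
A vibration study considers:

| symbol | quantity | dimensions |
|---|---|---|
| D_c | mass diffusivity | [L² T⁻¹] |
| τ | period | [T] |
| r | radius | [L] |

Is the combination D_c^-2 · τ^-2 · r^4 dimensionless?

yes

Sum the exponent of each base dimension across the product:
  M: −2·[D_c]_M − 2·[τ]_M + 4·[r]_M = −2·(0) − 2·(0) + 4·(0) = 0
  L: −2·[D_c]_L − 2·[τ]_L + 4·[r]_L = −2·(2) − 2·(0) + 4·(1) = 0
  T: −2·[D_c]_T − 2·[τ]_T + 4·[r]_T = −2·(-1) − 2·(1) + 4·(0) = 0
All base exponents vanish — dimensionless.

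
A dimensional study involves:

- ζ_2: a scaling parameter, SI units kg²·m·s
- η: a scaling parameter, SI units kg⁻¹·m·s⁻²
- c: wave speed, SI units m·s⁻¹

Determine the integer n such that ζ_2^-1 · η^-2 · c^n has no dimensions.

Balance the L exponent: (1)·n from c, plus −(1) − 2·(1) = -3 from the rest, must sum to zero.
n − 3 = 0, so n = 3.

3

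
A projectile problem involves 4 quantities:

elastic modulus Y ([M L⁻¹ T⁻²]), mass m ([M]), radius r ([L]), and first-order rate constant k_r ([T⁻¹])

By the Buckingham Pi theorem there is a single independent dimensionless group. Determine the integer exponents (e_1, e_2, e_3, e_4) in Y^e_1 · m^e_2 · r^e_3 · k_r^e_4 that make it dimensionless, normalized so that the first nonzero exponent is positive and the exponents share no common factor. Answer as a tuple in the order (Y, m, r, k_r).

(1, -1, 1, -2)

M: e_1·(1) + e_2·(1) + e_3·(0) + e_4·(0) = 0
L: e_1·(-1) + e_2·(0) + e_3·(1) + e_4·(0) = 0
T: e_1·(-2) + e_2·(0) + e_3·(0) + e_4·(-1) = 0
Solving this homogeneous linear system for the smallest-integer solution (first nonzero entry positive) gives (1, -1, 1, -2).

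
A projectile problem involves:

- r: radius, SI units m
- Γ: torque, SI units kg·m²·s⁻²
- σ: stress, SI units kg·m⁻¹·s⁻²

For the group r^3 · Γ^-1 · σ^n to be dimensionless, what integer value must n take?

Balance the M exponent: (1)·n from σ, plus 3·(0) − (1) = -1 from the rest, must sum to zero.
n − 1 = 0, so n = 1.

1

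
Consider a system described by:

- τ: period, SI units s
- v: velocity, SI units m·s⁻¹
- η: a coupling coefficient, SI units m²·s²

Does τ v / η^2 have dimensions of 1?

no

Sum the exponent of each base dimension across the product:
  L: [τ]_L + [v]_L − 2·[η]_L = (0) + (1) − 2·(2) = -3
  T: [τ]_T + [v]_T − 2·[η]_T = (1) + (-1) − 2·(2) = -4
Net dimensions [L⁻³ T⁻⁴] ≠ [1] — not dimensionless.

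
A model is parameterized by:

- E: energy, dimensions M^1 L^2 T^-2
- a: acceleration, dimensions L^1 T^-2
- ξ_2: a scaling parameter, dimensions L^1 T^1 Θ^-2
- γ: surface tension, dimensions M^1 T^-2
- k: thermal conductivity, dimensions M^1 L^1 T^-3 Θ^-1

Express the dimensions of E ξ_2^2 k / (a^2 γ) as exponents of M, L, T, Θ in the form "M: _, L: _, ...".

M: 1, L: 3, T: 3, Θ: -5

Collect each base-dimension exponent across the product:
  M: (1) − 2·(0) + 2·(0) − (1) + (1) = 1
  L: (2) − 2·(1) + 2·(1) − (0) + (1) = 3
  T: (-2) − 2·(-2) + 2·(1) − (-2) + (-3) = 3
  Θ: (0) − 2·(0) + 2·(-2) − (0) + (-1) = -5
So the dimensions are [M L³ T³ Θ⁻⁵].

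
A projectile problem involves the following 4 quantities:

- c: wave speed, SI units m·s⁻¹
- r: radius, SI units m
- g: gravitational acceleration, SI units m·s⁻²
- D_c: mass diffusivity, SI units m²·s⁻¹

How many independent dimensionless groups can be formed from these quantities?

2

There are 4 variables and 2 base dimensions (L, T).
The dimension matrix has rank 2.
Independent dimensionless groups: 4 − 2 = 2.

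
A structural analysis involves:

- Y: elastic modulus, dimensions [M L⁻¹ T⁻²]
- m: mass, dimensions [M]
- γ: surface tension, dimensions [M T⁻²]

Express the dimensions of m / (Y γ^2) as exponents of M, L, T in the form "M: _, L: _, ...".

Collect each base-dimension exponent across the product:
  M: −(1) + (1) − 2·(1) = -2
  L: −(-1) + (0) − 2·(0) = 1
  T: −(-2) + (0) − 2·(-2) = 6
So the dimensions are [M⁻² L T⁶].

M: -2, L: 1, T: 6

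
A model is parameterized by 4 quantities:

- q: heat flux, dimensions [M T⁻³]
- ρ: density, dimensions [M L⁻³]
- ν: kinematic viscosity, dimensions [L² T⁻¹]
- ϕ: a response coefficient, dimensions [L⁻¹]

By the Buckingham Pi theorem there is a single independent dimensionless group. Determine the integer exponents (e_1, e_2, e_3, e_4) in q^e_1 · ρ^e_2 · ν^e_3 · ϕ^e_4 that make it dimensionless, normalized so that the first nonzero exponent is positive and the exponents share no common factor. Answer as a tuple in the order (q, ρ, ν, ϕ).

M: e_1·(1) + e_2·(1) + e_3·(0) + e_4·(0) = 0
L: e_1·(0) + e_2·(-3) + e_3·(2) + e_4·(-1) = 0
T: e_1·(-3) + e_2·(0) + e_3·(-1) + e_4·(0) = 0
Solving this homogeneous linear system for the smallest-integer solution (first nonzero entry positive) gives (1, -1, -3, -3).

(1, -1, -3, -3)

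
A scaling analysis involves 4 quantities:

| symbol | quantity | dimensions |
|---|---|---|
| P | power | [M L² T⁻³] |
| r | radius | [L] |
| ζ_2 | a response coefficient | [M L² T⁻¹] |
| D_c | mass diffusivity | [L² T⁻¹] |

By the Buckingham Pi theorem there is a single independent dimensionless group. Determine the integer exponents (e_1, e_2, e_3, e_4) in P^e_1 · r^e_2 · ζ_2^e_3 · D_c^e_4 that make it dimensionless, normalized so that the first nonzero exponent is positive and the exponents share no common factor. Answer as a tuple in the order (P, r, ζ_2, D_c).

M: e_1·(1) + e_2·(0) + e_3·(1) + e_4·(0) = 0
L: e_1·(2) + e_2·(1) + e_3·(2) + e_4·(2) = 0
T: e_1·(-3) + e_2·(0) + e_3·(-1) + e_4·(-1) = 0
Solving this homogeneous linear system for the smallest-integer solution (first nonzero entry positive) gives (1, 4, -1, -2).

(1, 4, -1, -2)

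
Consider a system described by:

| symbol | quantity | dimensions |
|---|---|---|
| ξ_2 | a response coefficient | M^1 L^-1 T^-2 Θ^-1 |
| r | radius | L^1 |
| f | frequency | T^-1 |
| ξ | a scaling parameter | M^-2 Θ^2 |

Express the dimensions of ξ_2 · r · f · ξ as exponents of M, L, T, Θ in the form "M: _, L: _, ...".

Collect each base-dimension exponent across the product:
  M: (1) + (0) + (0) + (-2) = -1
  L: (-1) + (1) + (0) + (0) = 0
  T: (-2) + (0) + (-1) + (0) = -3
  Θ: (-1) + (0) + (0) + (2) = 1
So the dimensions are [M⁻¹ T⁻³ Θ].

M: -1, L: 0, T: -3, Θ: 1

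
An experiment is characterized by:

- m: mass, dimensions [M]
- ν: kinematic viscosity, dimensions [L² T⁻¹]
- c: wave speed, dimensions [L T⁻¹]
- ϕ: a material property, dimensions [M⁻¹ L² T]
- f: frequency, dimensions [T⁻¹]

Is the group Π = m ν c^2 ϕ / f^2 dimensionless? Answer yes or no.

no

Sum the exponent of each base dimension across the product:
  M: [m]_M + [ν]_M + 2·[c]_M + [ϕ]_M − 2·[f]_M = (1) + (0) + 2·(0) + (-1) − 2·(0) = 0
  L: [m]_L + [ν]_L + 2·[c]_L + [ϕ]_L − 2·[f]_L = (0) + (2) + 2·(1) + (2) − 2·(0) = 6
  T: [m]_T + [ν]_T + 2·[c]_T + [ϕ]_T − 2·[f]_T = (0) + (-1) + 2·(-1) + (1) − 2·(-1) = 0
Net dimensions [L⁶] ≠ [1] — not dimensionless.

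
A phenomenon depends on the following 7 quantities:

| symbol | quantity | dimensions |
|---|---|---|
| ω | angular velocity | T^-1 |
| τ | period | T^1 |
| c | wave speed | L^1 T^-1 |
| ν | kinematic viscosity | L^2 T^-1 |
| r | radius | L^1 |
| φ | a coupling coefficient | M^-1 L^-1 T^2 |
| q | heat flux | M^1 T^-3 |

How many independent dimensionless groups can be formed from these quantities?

4

There are 7 variables and 3 base dimensions (M, L, T).
The dimension matrix has rank 3.
Independent dimensionless groups: 7 − 3 = 4.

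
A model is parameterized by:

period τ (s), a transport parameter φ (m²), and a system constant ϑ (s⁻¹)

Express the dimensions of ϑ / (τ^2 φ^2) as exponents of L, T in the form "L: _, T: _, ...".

L: -4, T: -3

Collect each base-dimension exponent across the product:
  L: −2·(0) − 2·(2) + (0) = -4
  T: −2·(1) − 2·(0) + (-1) = -3
So the dimensions are [L⁻⁴ T⁻³].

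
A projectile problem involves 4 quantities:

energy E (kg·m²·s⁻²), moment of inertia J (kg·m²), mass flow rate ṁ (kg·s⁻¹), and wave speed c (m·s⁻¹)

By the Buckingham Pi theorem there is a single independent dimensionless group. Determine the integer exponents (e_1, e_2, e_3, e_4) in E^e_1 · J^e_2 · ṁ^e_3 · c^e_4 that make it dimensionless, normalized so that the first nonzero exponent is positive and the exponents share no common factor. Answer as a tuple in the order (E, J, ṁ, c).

M: e_1·(1) + e_2·(1) + e_3·(1) + e_4·(0) = 0
L: e_1·(2) + e_2·(2) + e_3·(0) + e_4·(1) = 0
T: e_1·(-2) + e_2·(0) + e_3·(-1) + e_4·(-1) = 0
Solving this homogeneous linear system for the smallest-integer solution (first nonzero entry positive) gives (3, -1, -2, -4).

(3, -1, -2, -4)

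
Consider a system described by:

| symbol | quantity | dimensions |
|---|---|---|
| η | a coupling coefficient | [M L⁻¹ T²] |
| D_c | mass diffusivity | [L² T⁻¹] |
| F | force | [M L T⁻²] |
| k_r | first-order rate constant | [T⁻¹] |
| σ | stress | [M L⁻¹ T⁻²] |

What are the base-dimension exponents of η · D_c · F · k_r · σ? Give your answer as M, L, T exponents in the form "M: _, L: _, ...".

M: 3, L: 1, T: -4

Collect each base-dimension exponent across the product:
  M: (1) + (0) + (1) + (0) + (1) = 3
  L: (-1) + (2) + (1) + (0) + (-1) = 1
  T: (2) + (-1) + (-2) + (-1) + (-2) = -4
So the dimensions are [M³ L T⁻⁴].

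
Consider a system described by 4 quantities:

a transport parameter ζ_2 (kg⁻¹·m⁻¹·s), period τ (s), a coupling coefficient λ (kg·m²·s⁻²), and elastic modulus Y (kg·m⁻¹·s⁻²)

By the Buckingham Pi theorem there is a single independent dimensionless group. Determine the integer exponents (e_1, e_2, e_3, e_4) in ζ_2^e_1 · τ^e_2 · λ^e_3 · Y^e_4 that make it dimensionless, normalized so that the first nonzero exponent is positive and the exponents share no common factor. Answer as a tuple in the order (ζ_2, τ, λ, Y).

M: e_1·(-1) + e_2·(0) + e_3·(1) + e_4·(1) = 0
L: e_1·(-1) + e_2·(0) + e_3·(2) + e_4·(-1) = 0
T: e_1·(1) + e_2·(1) + e_3·(-2) + e_4·(-2) = 0
Solving this homogeneous linear system for the smallest-integer solution (first nonzero entry positive) gives (3, 3, 2, 1).

(3, 3, 2, 1)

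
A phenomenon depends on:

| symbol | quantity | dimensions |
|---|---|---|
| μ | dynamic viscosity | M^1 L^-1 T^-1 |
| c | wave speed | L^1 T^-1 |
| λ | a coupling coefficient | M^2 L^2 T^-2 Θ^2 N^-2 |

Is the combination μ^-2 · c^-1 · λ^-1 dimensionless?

no

Sum the exponent of each base dimension across the product:
  M: −2·[μ]_M − [c]_M − [λ]_M = −2·(1) − (0) − (2) = -4
  L: −2·[μ]_L − [c]_L − [λ]_L = −2·(-1) − (1) − (2) = -1
  T: −2·[μ]_T − [c]_T − [λ]_T = −2·(-1) − (-1) − (-2) = 5
  Θ: −2·[μ]_Θ − [c]_Θ − [λ]_Θ = −2·(0) − (0) − (2) = -2
  N: −2·[μ]_N − [c]_N − [λ]_N = −2·(0) − (0) − (-2) = 2
Net dimensions [M⁻⁴ L⁻¹ T⁵ Θ⁻² N²] ≠ [1] — not dimensionless.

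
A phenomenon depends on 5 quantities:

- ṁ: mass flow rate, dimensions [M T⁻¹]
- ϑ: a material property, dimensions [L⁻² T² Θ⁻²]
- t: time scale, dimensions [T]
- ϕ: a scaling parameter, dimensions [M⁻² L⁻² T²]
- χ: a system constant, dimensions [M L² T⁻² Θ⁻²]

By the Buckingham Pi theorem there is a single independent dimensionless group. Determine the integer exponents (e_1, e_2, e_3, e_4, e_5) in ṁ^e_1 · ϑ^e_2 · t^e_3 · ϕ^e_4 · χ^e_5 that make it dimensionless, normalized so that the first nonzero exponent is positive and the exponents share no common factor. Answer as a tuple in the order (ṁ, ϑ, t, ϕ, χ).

M: e_1·(1) + e_2·(0) + e_3·(0) + e_4·(-2) + e_5·(1) = 0
L: e_1·(0) + e_2·(-2) + e_3·(0) + e_4·(-2) + e_5·(2) = 0
T: e_1·(-1) + e_2·(2) + e_3·(1) + e_4·(2) + e_5·(-2) = 0
Θ: e_1·(0) + e_2·(-2) + e_3·(0) + e_4·(0) + e_5·(-2) = 0
Solving this homogeneous linear system for the smallest-integer solution (first nonzero entry positive) gives (3, -1, 3, 2, 1).

(3, -1, 3, 2, 1)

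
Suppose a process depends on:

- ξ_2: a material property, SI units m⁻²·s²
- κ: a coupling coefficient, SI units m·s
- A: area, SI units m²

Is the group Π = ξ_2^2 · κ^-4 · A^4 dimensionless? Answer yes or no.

Sum the exponent of each base dimension across the product:
  L: 2·[ξ_2]_L − 4·[κ]_L + 4·[A]_L = 2·(-2) − 4·(1) + 4·(2) = 0
  T: 2·[ξ_2]_T − 4·[κ]_T + 4·[A]_T = 2·(2) − 4·(1) + 4·(0) = 0
All base exponents vanish — dimensionless.

yes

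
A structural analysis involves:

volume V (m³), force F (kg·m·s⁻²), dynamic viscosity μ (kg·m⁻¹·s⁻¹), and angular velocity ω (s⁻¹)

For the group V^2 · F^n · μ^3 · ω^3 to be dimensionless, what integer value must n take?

-3

Balance the M exponent: (1)·n from F, plus 2·(0) + 3·(1) + 3·(0) = 3 from the rest, must sum to zero.
n + 3 = 0, so n = -3.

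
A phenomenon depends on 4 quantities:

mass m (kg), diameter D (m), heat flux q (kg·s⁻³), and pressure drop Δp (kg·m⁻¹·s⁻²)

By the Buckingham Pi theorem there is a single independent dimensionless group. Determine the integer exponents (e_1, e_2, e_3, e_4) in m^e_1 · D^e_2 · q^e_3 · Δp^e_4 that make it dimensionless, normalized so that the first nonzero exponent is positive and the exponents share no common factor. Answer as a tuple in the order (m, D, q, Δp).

M: e_1·(1) + e_2·(0) + e_3·(1) + e_4·(1) = 0
L: e_1·(0) + e_2·(1) + e_3·(0) + e_4·(-1) = 0
T: e_1·(0) + e_2·(0) + e_3·(-3) + e_4·(-2) = 0
Solving this homogeneous linear system for the smallest-integer solution (first nonzero entry positive) gives (1, -3, 2, -3).

(1, -3, 2, -3)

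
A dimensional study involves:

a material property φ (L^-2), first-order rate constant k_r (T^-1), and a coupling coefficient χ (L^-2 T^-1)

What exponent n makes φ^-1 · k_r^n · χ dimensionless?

Balance the T exponent: (-1)·n from k_r, plus −(0) + (-1) = -1 from the rest, must sum to zero.
−n − 1 = 0, so n = -1.

-1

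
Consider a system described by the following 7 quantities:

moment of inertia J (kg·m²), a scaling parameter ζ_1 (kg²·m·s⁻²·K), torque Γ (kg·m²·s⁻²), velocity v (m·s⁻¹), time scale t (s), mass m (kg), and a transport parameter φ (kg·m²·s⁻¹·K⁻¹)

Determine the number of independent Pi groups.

3

There are 7 variables and 4 base dimensions (M, L, T, Θ).
The dimension matrix has rank 4.
Independent dimensionless groups: 7 − 4 = 3.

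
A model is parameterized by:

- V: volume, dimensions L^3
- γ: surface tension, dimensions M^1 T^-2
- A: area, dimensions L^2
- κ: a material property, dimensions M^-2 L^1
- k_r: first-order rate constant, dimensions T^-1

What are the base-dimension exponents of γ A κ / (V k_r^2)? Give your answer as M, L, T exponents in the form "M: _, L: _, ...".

M: -1, L: 0, T: 0

Collect each base-dimension exponent across the product:
  M: −(0) + (1) + (0) + (-2) − 2·(0) = -1
  L: −(3) + (0) + (2) + (1) − 2·(0) = 0
  T: −(0) + (-2) + (0) + (0) − 2·(-1) = 0
So the dimensions are [M⁻¹].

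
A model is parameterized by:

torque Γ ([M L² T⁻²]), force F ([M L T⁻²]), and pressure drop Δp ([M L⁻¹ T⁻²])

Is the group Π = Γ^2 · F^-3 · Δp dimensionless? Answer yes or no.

yes

Sum the exponent of each base dimension across the product:
  M: 2·[Γ]_M − 3·[F]_M + [Δp]_M = 2·(1) − 3·(1) + (1) = 0
  L: 2·[Γ]_L − 3·[F]_L + [Δp]_L = 2·(2) − 3·(1) + (-1) = 0
  T: 2·[Γ]_T − 3·[F]_T + [Δp]_T = 2·(-2) − 3·(-2) + (-2) = 0
All base exponents vanish — dimensionless.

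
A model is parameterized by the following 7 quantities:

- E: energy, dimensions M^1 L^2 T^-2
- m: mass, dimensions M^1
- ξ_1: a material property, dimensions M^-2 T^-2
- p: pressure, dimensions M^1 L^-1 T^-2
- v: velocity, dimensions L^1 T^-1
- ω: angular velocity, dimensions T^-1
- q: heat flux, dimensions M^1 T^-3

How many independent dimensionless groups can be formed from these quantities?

4

There are 7 variables and 3 base dimensions (M, L, T).
The dimension matrix has rank 3.
Independent dimensionless groups: 7 − 3 = 4.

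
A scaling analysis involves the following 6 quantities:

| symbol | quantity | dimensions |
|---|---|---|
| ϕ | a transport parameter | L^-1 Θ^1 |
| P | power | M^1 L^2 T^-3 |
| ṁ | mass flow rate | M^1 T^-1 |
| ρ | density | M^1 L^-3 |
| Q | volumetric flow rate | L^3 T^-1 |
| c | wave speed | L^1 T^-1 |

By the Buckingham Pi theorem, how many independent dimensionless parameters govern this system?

2

There are 6 variables and 4 base dimensions (M, L, T, Θ).
The dimension matrix has rank 4.
Independent dimensionless groups: 6 − 4 = 2.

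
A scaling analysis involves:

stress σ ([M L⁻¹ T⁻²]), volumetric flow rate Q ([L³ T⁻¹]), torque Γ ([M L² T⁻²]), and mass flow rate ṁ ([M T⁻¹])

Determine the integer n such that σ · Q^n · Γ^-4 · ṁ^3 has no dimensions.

3

Balance the L exponent: (3)·n from Q, plus (-1) − 4·(2) + 3·(0) = -9 from the rest, must sum to zero.
3n − 9 = 0, so n = 3.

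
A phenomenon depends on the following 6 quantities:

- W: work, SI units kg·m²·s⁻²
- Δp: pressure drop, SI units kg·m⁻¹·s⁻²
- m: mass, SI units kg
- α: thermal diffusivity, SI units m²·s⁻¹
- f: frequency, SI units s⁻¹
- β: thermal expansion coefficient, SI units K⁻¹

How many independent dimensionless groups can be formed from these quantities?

2

There are 6 variables and 4 base dimensions (M, L, T, Θ).
The dimension matrix has rank 4.
Independent dimensionless groups: 6 − 4 = 2.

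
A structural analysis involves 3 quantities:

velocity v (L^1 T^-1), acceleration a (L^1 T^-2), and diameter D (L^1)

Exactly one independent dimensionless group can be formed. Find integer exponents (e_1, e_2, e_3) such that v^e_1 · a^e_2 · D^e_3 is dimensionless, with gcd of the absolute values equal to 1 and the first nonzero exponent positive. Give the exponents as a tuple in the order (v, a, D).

(2, -1, -1)

L: e_1·(1) + e_2·(1) + e_3·(1) = 0
T: e_1·(-1) + e_2·(-2) + e_3·(0) = 0
Solving this homogeneous linear system for the smallest-integer solution (first nonzero entry positive) gives (2, -1, -1).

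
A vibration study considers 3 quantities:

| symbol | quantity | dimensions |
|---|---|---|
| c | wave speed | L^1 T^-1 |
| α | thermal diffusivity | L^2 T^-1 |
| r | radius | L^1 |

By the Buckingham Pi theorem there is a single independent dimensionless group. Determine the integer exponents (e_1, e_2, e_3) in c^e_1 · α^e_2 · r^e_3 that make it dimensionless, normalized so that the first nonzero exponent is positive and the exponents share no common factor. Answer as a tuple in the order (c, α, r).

L: e_1·(1) + e_2·(2) + e_3·(1) = 0
T: e_1·(-1) + e_2·(-1) + e_3·(0) = 0
Solving this homogeneous linear system for the smallest-integer solution (first nonzero entry positive) gives (1, -1, 1).

(1, -1, 1)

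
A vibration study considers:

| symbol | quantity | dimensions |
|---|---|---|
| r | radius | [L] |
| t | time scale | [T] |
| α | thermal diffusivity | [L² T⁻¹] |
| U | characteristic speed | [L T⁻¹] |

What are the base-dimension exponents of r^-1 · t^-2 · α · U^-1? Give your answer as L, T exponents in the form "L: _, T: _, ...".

L: 0, T: -2

Collect each base-dimension exponent across the product:
  L: −(1) − 2·(0) + (2) − (1) = 0
  T: −(0) − 2·(1) + (-1) − (-1) = -2
So the dimensions are [T⁻²].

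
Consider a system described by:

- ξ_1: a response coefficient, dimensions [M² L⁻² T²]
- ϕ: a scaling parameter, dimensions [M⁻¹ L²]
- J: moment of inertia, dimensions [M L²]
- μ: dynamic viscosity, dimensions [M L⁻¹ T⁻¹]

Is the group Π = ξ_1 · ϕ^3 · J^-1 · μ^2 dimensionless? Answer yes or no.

yes

Sum the exponent of each base dimension across the product:
  M: [ξ_1]_M + 3·[ϕ]_M − [J]_M + 2·[μ]_M = (2) + 3·(-1) − (1) + 2·(1) = 0
  L: [ξ_1]_L + 3·[ϕ]_L − [J]_L + 2·[μ]_L = (-2) + 3·(2) − (2) + 2·(-1) = 0
  T: [ξ_1]_T + 3·[ϕ]_T − [J]_T + 2·[μ]_T = (2) + 3·(0) − (0) + 2·(-1) = 0
All base exponents vanish — dimensionless.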